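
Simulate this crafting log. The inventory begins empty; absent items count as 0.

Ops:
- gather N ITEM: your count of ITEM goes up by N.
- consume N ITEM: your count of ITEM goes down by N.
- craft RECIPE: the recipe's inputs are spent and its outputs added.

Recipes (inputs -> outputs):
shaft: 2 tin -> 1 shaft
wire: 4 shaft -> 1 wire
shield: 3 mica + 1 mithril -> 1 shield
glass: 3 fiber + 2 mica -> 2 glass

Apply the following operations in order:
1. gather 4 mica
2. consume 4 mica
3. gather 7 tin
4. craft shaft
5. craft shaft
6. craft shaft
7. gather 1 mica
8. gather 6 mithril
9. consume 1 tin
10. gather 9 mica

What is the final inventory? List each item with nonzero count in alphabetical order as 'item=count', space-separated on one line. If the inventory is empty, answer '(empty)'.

After 1 (gather 4 mica): mica=4
After 2 (consume 4 mica): (empty)
After 3 (gather 7 tin): tin=7
After 4 (craft shaft): shaft=1 tin=5
After 5 (craft shaft): shaft=2 tin=3
After 6 (craft shaft): shaft=3 tin=1
After 7 (gather 1 mica): mica=1 shaft=3 tin=1
After 8 (gather 6 mithril): mica=1 mithril=6 shaft=3 tin=1
After 9 (consume 1 tin): mica=1 mithril=6 shaft=3
After 10 (gather 9 mica): mica=10 mithril=6 shaft=3

Answer: mica=10 mithril=6 shaft=3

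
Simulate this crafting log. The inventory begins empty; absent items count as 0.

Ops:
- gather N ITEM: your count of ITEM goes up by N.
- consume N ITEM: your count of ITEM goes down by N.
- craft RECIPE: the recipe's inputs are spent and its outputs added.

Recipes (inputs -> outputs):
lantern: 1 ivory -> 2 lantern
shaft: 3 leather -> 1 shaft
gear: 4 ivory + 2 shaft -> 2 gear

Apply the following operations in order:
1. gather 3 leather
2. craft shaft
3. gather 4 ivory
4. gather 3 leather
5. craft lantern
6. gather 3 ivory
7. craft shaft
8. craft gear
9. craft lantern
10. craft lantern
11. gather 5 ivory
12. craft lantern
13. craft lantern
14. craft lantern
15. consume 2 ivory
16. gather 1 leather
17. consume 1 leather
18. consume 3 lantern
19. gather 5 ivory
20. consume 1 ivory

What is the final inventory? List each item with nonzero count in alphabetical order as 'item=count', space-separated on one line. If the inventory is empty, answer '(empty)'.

Answer: gear=2 ivory=4 lantern=9

Derivation:
After 1 (gather 3 leather): leather=3
After 2 (craft shaft): shaft=1
After 3 (gather 4 ivory): ivory=4 shaft=1
After 4 (gather 3 leather): ivory=4 leather=3 shaft=1
After 5 (craft lantern): ivory=3 lantern=2 leather=3 shaft=1
After 6 (gather 3 ivory): ivory=6 lantern=2 leather=3 shaft=1
After 7 (craft shaft): ivory=6 lantern=2 shaft=2
After 8 (craft gear): gear=2 ivory=2 lantern=2
After 9 (craft lantern): gear=2 ivory=1 lantern=4
After 10 (craft lantern): gear=2 lantern=6
After 11 (gather 5 ivory): gear=2 ivory=5 lantern=6
After 12 (craft lantern): gear=2 ivory=4 lantern=8
After 13 (craft lantern): gear=2 ivory=3 lantern=10
After 14 (craft lantern): gear=2 ivory=2 lantern=12
After 15 (consume 2 ivory): gear=2 lantern=12
After 16 (gather 1 leather): gear=2 lantern=12 leather=1
After 17 (consume 1 leather): gear=2 lantern=12
After 18 (consume 3 lantern): gear=2 lantern=9
After 19 (gather 5 ivory): gear=2 ivory=5 lantern=9
After 20 (consume 1 ivory): gear=2 ivory=4 lantern=9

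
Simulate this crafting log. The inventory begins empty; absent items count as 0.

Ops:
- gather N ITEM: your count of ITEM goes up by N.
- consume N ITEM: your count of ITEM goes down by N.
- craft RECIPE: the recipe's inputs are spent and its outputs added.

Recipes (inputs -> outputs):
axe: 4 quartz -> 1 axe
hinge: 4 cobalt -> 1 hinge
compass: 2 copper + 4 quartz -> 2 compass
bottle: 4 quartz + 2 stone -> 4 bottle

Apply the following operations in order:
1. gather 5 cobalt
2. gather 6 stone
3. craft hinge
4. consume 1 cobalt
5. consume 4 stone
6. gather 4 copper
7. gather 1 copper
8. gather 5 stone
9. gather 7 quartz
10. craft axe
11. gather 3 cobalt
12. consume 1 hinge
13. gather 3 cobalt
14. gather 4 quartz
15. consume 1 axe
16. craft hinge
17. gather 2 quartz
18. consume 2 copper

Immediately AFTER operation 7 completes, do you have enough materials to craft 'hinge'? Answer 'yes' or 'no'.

Answer: no

Derivation:
After 1 (gather 5 cobalt): cobalt=5
After 2 (gather 6 stone): cobalt=5 stone=6
After 3 (craft hinge): cobalt=1 hinge=1 stone=6
After 4 (consume 1 cobalt): hinge=1 stone=6
After 5 (consume 4 stone): hinge=1 stone=2
After 6 (gather 4 copper): copper=4 hinge=1 stone=2
After 7 (gather 1 copper): copper=5 hinge=1 stone=2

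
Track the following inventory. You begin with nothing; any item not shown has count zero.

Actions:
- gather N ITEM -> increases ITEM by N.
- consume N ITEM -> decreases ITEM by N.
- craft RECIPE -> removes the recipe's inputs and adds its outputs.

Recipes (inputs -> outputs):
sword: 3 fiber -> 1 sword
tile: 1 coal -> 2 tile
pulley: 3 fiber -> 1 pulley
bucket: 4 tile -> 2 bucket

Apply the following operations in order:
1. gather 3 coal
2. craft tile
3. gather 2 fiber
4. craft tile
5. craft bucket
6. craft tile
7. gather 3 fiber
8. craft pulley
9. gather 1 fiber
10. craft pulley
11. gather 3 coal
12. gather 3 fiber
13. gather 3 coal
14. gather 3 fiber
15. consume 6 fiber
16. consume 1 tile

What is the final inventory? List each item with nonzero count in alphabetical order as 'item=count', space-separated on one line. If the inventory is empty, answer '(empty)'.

Answer: bucket=2 coal=6 pulley=2 tile=1

Derivation:
After 1 (gather 3 coal): coal=3
After 2 (craft tile): coal=2 tile=2
After 3 (gather 2 fiber): coal=2 fiber=2 tile=2
After 4 (craft tile): coal=1 fiber=2 tile=4
After 5 (craft bucket): bucket=2 coal=1 fiber=2
After 6 (craft tile): bucket=2 fiber=2 tile=2
After 7 (gather 3 fiber): bucket=2 fiber=5 tile=2
After 8 (craft pulley): bucket=2 fiber=2 pulley=1 tile=2
After 9 (gather 1 fiber): bucket=2 fiber=3 pulley=1 tile=2
After 10 (craft pulley): bucket=2 pulley=2 tile=2
After 11 (gather 3 coal): bucket=2 coal=3 pulley=2 tile=2
After 12 (gather 3 fiber): bucket=2 coal=3 fiber=3 pulley=2 tile=2
After 13 (gather 3 coal): bucket=2 coal=6 fiber=3 pulley=2 tile=2
After 14 (gather 3 fiber): bucket=2 coal=6 fiber=6 pulley=2 tile=2
After 15 (consume 6 fiber): bucket=2 coal=6 pulley=2 tile=2
After 16 (consume 1 tile): bucket=2 coal=6 pulley=2 tile=1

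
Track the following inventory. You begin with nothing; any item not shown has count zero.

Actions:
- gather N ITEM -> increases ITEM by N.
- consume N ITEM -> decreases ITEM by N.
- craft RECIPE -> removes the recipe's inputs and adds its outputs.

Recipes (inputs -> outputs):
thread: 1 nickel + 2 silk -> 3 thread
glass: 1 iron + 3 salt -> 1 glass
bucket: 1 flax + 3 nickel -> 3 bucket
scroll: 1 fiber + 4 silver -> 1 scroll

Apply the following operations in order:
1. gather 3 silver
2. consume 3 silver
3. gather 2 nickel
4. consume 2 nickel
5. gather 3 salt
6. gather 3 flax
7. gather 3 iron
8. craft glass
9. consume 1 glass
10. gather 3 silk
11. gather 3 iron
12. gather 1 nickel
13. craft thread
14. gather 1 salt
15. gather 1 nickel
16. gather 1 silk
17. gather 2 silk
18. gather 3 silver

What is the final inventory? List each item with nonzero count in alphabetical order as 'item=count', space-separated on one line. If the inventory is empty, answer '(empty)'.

Answer: flax=3 iron=5 nickel=1 salt=1 silk=4 silver=3 thread=3

Derivation:
After 1 (gather 3 silver): silver=3
After 2 (consume 3 silver): (empty)
After 3 (gather 2 nickel): nickel=2
After 4 (consume 2 nickel): (empty)
After 5 (gather 3 salt): salt=3
After 6 (gather 3 flax): flax=3 salt=3
After 7 (gather 3 iron): flax=3 iron=3 salt=3
After 8 (craft glass): flax=3 glass=1 iron=2
After 9 (consume 1 glass): flax=3 iron=2
After 10 (gather 3 silk): flax=3 iron=2 silk=3
After 11 (gather 3 iron): flax=3 iron=5 silk=3
After 12 (gather 1 nickel): flax=3 iron=5 nickel=1 silk=3
After 13 (craft thread): flax=3 iron=5 silk=1 thread=3
After 14 (gather 1 salt): flax=3 iron=5 salt=1 silk=1 thread=3
After 15 (gather 1 nickel): flax=3 iron=5 nickel=1 salt=1 silk=1 thread=3
After 16 (gather 1 silk): flax=3 iron=5 nickel=1 salt=1 silk=2 thread=3
After 17 (gather 2 silk): flax=3 iron=5 nickel=1 salt=1 silk=4 thread=3
After 18 (gather 3 silver): flax=3 iron=5 nickel=1 salt=1 silk=4 silver=3 thread=3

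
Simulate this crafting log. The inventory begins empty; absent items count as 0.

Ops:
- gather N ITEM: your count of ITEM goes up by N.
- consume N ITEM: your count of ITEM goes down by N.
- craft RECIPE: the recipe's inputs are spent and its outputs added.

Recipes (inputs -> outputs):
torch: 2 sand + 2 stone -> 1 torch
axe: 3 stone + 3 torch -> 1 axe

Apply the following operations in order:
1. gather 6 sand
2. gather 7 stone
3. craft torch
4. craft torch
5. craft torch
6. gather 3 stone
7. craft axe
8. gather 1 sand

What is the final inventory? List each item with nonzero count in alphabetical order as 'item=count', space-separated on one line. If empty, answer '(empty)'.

After 1 (gather 6 sand): sand=6
After 2 (gather 7 stone): sand=6 stone=7
After 3 (craft torch): sand=4 stone=5 torch=1
After 4 (craft torch): sand=2 stone=3 torch=2
After 5 (craft torch): stone=1 torch=3
After 6 (gather 3 stone): stone=4 torch=3
After 7 (craft axe): axe=1 stone=1
After 8 (gather 1 sand): axe=1 sand=1 stone=1

Answer: axe=1 sand=1 stone=1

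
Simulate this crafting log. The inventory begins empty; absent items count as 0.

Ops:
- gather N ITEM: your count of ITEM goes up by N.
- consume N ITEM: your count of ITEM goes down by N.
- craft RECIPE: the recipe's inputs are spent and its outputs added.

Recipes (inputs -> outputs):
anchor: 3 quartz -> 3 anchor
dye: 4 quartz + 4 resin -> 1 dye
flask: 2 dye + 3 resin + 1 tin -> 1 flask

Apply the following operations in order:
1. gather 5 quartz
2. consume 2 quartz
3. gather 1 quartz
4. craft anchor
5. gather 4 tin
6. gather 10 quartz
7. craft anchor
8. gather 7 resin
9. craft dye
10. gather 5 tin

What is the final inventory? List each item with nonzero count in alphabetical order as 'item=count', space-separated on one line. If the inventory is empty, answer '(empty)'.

After 1 (gather 5 quartz): quartz=5
After 2 (consume 2 quartz): quartz=3
After 3 (gather 1 quartz): quartz=4
After 4 (craft anchor): anchor=3 quartz=1
After 5 (gather 4 tin): anchor=3 quartz=1 tin=4
After 6 (gather 10 quartz): anchor=3 quartz=11 tin=4
After 7 (craft anchor): anchor=6 quartz=8 tin=4
After 8 (gather 7 resin): anchor=6 quartz=8 resin=7 tin=4
After 9 (craft dye): anchor=6 dye=1 quartz=4 resin=3 tin=4
After 10 (gather 5 tin): anchor=6 dye=1 quartz=4 resin=3 tin=9

Answer: anchor=6 dye=1 quartz=4 resin=3 tin=9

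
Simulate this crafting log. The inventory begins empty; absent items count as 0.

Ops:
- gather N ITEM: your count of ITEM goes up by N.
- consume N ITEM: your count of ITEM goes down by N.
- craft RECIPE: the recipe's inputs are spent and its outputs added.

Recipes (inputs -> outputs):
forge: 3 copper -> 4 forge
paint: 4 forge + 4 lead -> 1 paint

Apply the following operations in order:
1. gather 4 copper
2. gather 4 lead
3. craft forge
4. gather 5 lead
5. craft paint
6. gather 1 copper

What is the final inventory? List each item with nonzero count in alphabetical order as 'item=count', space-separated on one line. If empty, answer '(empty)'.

After 1 (gather 4 copper): copper=4
After 2 (gather 4 lead): copper=4 lead=4
After 3 (craft forge): copper=1 forge=4 lead=4
After 4 (gather 5 lead): copper=1 forge=4 lead=9
After 5 (craft paint): copper=1 lead=5 paint=1
After 6 (gather 1 copper): copper=2 lead=5 paint=1

Answer: copper=2 lead=5 paint=1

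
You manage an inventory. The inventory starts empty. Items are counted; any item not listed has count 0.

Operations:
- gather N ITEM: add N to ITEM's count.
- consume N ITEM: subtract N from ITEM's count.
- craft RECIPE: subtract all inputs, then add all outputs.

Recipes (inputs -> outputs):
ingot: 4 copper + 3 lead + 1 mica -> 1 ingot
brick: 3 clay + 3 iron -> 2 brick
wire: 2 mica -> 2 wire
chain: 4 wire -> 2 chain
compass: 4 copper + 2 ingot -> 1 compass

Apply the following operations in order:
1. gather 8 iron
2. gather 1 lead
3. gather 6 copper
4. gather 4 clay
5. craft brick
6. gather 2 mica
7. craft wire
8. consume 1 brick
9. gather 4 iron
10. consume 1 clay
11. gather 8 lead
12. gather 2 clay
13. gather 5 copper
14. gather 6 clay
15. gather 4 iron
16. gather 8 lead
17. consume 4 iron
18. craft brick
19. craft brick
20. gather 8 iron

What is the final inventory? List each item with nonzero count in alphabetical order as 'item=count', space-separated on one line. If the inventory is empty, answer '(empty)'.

After 1 (gather 8 iron): iron=8
After 2 (gather 1 lead): iron=8 lead=1
After 3 (gather 6 copper): copper=6 iron=8 lead=1
After 4 (gather 4 clay): clay=4 copper=6 iron=8 lead=1
After 5 (craft brick): brick=2 clay=1 copper=6 iron=5 lead=1
After 6 (gather 2 mica): brick=2 clay=1 copper=6 iron=5 lead=1 mica=2
After 7 (craft wire): brick=2 clay=1 copper=6 iron=5 lead=1 wire=2
After 8 (consume 1 brick): brick=1 clay=1 copper=6 iron=5 lead=1 wire=2
After 9 (gather 4 iron): brick=1 clay=1 copper=6 iron=9 lead=1 wire=2
After 10 (consume 1 clay): brick=1 copper=6 iron=9 lead=1 wire=2
After 11 (gather 8 lead): brick=1 copper=6 iron=9 lead=9 wire=2
After 12 (gather 2 clay): brick=1 clay=2 copper=6 iron=9 lead=9 wire=2
After 13 (gather 5 copper): brick=1 clay=2 copper=11 iron=9 lead=9 wire=2
After 14 (gather 6 clay): brick=1 clay=8 copper=11 iron=9 lead=9 wire=2
After 15 (gather 4 iron): brick=1 clay=8 copper=11 iron=13 lead=9 wire=2
After 16 (gather 8 lead): brick=1 clay=8 copper=11 iron=13 lead=17 wire=2
After 17 (consume 4 iron): brick=1 clay=8 copper=11 iron=9 lead=17 wire=2
After 18 (craft brick): brick=3 clay=5 copper=11 iron=6 lead=17 wire=2
After 19 (craft brick): brick=5 clay=2 copper=11 iron=3 lead=17 wire=2
After 20 (gather 8 iron): brick=5 clay=2 copper=11 iron=11 lead=17 wire=2

Answer: brick=5 clay=2 copper=11 iron=11 lead=17 wire=2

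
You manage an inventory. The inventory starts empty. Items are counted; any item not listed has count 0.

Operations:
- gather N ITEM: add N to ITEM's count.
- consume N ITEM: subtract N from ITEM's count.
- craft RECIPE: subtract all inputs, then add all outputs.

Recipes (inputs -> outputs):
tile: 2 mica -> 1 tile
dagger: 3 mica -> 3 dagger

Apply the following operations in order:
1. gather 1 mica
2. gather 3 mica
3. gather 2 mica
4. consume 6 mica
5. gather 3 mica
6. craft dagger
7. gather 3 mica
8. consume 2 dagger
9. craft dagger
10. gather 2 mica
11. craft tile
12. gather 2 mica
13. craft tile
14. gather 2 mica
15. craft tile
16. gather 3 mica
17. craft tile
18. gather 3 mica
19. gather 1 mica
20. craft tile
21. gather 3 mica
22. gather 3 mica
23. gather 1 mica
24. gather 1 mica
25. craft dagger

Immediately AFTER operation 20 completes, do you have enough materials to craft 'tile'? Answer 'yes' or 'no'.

Answer: yes

Derivation:
After 1 (gather 1 mica): mica=1
After 2 (gather 3 mica): mica=4
After 3 (gather 2 mica): mica=6
After 4 (consume 6 mica): (empty)
After 5 (gather 3 mica): mica=3
After 6 (craft dagger): dagger=3
After 7 (gather 3 mica): dagger=3 mica=3
After 8 (consume 2 dagger): dagger=1 mica=3
After 9 (craft dagger): dagger=4
After 10 (gather 2 mica): dagger=4 mica=2
After 11 (craft tile): dagger=4 tile=1
After 12 (gather 2 mica): dagger=4 mica=2 tile=1
After 13 (craft tile): dagger=4 tile=2
After 14 (gather 2 mica): dagger=4 mica=2 tile=2
After 15 (craft tile): dagger=4 tile=3
After 16 (gather 3 mica): dagger=4 mica=3 tile=3
After 17 (craft tile): dagger=4 mica=1 tile=4
After 18 (gather 3 mica): dagger=4 mica=4 tile=4
After 19 (gather 1 mica): dagger=4 mica=5 tile=4
After 20 (craft tile): dagger=4 mica=3 tile=5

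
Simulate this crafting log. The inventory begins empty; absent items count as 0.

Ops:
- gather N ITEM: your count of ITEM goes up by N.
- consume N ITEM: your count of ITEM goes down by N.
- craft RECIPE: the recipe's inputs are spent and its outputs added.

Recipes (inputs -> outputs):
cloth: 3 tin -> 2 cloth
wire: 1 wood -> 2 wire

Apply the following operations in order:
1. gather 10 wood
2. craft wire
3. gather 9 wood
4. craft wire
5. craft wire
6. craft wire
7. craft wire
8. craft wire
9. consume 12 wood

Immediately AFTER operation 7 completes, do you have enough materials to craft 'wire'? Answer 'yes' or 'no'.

After 1 (gather 10 wood): wood=10
After 2 (craft wire): wire=2 wood=9
After 3 (gather 9 wood): wire=2 wood=18
After 4 (craft wire): wire=4 wood=17
After 5 (craft wire): wire=6 wood=16
After 6 (craft wire): wire=8 wood=15
After 7 (craft wire): wire=10 wood=14

Answer: yes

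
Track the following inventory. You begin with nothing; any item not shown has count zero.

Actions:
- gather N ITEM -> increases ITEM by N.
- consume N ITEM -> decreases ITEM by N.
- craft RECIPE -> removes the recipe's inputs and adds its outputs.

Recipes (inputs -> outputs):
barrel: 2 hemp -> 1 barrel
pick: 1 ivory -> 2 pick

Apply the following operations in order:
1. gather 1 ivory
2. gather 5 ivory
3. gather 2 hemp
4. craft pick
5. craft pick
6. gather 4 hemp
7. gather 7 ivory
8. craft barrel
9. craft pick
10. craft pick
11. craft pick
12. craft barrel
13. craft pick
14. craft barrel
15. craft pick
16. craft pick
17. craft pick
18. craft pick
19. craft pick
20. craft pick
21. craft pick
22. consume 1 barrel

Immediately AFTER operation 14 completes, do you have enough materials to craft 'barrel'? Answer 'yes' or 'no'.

After 1 (gather 1 ivory): ivory=1
After 2 (gather 5 ivory): ivory=6
After 3 (gather 2 hemp): hemp=2 ivory=6
After 4 (craft pick): hemp=2 ivory=5 pick=2
After 5 (craft pick): hemp=2 ivory=4 pick=4
After 6 (gather 4 hemp): hemp=6 ivory=4 pick=4
After 7 (gather 7 ivory): hemp=6 ivory=11 pick=4
After 8 (craft barrel): barrel=1 hemp=4 ivory=11 pick=4
After 9 (craft pick): barrel=1 hemp=4 ivory=10 pick=6
After 10 (craft pick): barrel=1 hemp=4 ivory=9 pick=8
After 11 (craft pick): barrel=1 hemp=4 ivory=8 pick=10
After 12 (craft barrel): barrel=2 hemp=2 ivory=8 pick=10
After 13 (craft pick): barrel=2 hemp=2 ivory=7 pick=12
After 14 (craft barrel): barrel=3 ivory=7 pick=12

Answer: no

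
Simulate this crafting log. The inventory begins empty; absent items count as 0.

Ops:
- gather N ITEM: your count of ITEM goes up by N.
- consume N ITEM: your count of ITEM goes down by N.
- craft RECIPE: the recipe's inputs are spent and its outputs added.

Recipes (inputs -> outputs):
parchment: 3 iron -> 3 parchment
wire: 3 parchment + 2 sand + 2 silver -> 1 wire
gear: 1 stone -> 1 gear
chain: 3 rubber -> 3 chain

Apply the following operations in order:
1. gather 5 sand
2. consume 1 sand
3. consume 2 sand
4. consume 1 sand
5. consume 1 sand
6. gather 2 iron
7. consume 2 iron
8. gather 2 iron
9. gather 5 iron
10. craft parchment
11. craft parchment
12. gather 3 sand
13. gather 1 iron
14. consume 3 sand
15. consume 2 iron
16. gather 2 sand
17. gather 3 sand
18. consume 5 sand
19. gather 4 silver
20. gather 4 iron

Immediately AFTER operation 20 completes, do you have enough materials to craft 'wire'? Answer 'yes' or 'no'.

Answer: no

Derivation:
After 1 (gather 5 sand): sand=5
After 2 (consume 1 sand): sand=4
After 3 (consume 2 sand): sand=2
After 4 (consume 1 sand): sand=1
After 5 (consume 1 sand): (empty)
After 6 (gather 2 iron): iron=2
After 7 (consume 2 iron): (empty)
After 8 (gather 2 iron): iron=2
After 9 (gather 5 iron): iron=7
After 10 (craft parchment): iron=4 parchment=3
After 11 (craft parchment): iron=1 parchment=6
After 12 (gather 3 sand): iron=1 parchment=6 sand=3
After 13 (gather 1 iron): iron=2 parchment=6 sand=3
After 14 (consume 3 sand): iron=2 parchment=6
After 15 (consume 2 iron): parchment=6
After 16 (gather 2 sand): parchment=6 sand=2
After 17 (gather 3 sand): parchment=6 sand=5
After 18 (consume 5 sand): parchment=6
After 19 (gather 4 silver): parchment=6 silver=4
After 20 (gather 4 iron): iron=4 parchment=6 silver=4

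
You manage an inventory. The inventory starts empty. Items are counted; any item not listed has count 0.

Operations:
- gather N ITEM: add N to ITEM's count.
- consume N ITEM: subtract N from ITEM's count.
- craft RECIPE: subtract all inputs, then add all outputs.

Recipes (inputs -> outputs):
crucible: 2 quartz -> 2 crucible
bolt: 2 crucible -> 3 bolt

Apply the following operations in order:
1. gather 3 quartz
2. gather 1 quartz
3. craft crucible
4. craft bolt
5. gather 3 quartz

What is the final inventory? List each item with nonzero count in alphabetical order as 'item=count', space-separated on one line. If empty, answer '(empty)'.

Answer: bolt=3 quartz=5

Derivation:
After 1 (gather 3 quartz): quartz=3
After 2 (gather 1 quartz): quartz=4
After 3 (craft crucible): crucible=2 quartz=2
After 4 (craft bolt): bolt=3 quartz=2
After 5 (gather 3 quartz): bolt=3 quartz=5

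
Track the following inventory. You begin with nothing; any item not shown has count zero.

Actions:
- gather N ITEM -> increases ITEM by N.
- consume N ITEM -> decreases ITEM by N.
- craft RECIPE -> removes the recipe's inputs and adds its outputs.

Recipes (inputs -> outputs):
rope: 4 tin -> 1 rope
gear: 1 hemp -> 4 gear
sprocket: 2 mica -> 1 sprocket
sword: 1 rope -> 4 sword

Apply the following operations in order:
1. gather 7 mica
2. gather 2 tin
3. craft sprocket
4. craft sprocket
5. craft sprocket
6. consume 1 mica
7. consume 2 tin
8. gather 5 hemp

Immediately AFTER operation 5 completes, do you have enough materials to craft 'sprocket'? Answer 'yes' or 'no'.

After 1 (gather 7 mica): mica=7
After 2 (gather 2 tin): mica=7 tin=2
After 3 (craft sprocket): mica=5 sprocket=1 tin=2
After 4 (craft sprocket): mica=3 sprocket=2 tin=2
After 5 (craft sprocket): mica=1 sprocket=3 tin=2

Answer: no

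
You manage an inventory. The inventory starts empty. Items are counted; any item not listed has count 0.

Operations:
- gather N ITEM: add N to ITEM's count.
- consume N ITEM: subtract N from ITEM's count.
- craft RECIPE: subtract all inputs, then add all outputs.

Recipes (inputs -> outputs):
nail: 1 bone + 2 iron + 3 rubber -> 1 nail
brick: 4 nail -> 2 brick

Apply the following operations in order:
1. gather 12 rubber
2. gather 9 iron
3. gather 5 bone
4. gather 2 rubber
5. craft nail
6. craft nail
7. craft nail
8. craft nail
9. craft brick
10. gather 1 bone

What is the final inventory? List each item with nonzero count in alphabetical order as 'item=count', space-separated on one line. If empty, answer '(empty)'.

After 1 (gather 12 rubber): rubber=12
After 2 (gather 9 iron): iron=9 rubber=12
After 3 (gather 5 bone): bone=5 iron=9 rubber=12
After 4 (gather 2 rubber): bone=5 iron=9 rubber=14
After 5 (craft nail): bone=4 iron=7 nail=1 rubber=11
After 6 (craft nail): bone=3 iron=5 nail=2 rubber=8
After 7 (craft nail): bone=2 iron=3 nail=3 rubber=5
After 8 (craft nail): bone=1 iron=1 nail=4 rubber=2
After 9 (craft brick): bone=1 brick=2 iron=1 rubber=2
After 10 (gather 1 bone): bone=2 brick=2 iron=1 rubber=2

Answer: bone=2 brick=2 iron=1 rubber=2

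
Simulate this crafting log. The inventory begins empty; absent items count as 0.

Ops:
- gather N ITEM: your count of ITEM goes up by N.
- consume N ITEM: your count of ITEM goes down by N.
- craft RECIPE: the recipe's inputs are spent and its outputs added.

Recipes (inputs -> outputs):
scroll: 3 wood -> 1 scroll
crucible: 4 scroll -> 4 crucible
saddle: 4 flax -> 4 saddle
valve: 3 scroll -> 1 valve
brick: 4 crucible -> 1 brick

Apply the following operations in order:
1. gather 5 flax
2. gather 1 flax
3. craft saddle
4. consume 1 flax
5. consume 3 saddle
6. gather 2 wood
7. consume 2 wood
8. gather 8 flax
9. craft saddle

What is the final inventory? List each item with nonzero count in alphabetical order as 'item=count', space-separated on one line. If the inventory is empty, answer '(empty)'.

Answer: flax=5 saddle=5

Derivation:
After 1 (gather 5 flax): flax=5
After 2 (gather 1 flax): flax=6
After 3 (craft saddle): flax=2 saddle=4
After 4 (consume 1 flax): flax=1 saddle=4
After 5 (consume 3 saddle): flax=1 saddle=1
After 6 (gather 2 wood): flax=1 saddle=1 wood=2
After 7 (consume 2 wood): flax=1 saddle=1
After 8 (gather 8 flax): flax=9 saddle=1
After 9 (craft saddle): flax=5 saddle=5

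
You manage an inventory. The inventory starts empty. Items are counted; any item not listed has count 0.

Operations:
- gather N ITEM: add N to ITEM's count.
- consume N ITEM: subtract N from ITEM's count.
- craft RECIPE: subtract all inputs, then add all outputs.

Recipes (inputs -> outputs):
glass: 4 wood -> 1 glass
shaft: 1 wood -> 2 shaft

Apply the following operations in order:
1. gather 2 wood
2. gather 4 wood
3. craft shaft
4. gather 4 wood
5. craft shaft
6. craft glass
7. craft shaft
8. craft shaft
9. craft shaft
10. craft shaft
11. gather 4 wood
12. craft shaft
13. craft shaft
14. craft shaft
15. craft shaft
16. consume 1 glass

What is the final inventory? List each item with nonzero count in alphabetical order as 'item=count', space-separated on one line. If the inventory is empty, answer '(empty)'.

After 1 (gather 2 wood): wood=2
After 2 (gather 4 wood): wood=6
After 3 (craft shaft): shaft=2 wood=5
After 4 (gather 4 wood): shaft=2 wood=9
After 5 (craft shaft): shaft=4 wood=8
After 6 (craft glass): glass=1 shaft=4 wood=4
After 7 (craft shaft): glass=1 shaft=6 wood=3
After 8 (craft shaft): glass=1 shaft=8 wood=2
After 9 (craft shaft): glass=1 shaft=10 wood=1
After 10 (craft shaft): glass=1 shaft=12
After 11 (gather 4 wood): glass=1 shaft=12 wood=4
After 12 (craft shaft): glass=1 shaft=14 wood=3
After 13 (craft shaft): glass=1 shaft=16 wood=2
After 14 (craft shaft): glass=1 shaft=18 wood=1
After 15 (craft shaft): glass=1 shaft=20
After 16 (consume 1 glass): shaft=20

Answer: shaft=20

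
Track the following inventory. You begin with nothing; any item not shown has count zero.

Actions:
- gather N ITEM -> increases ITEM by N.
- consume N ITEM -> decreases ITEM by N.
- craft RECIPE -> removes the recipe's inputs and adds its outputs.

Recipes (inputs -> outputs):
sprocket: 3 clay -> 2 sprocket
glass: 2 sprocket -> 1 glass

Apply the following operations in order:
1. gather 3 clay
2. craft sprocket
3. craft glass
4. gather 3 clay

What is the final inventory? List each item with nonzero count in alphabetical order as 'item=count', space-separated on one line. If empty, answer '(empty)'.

After 1 (gather 3 clay): clay=3
After 2 (craft sprocket): sprocket=2
After 3 (craft glass): glass=1
After 4 (gather 3 clay): clay=3 glass=1

Answer: clay=3 glass=1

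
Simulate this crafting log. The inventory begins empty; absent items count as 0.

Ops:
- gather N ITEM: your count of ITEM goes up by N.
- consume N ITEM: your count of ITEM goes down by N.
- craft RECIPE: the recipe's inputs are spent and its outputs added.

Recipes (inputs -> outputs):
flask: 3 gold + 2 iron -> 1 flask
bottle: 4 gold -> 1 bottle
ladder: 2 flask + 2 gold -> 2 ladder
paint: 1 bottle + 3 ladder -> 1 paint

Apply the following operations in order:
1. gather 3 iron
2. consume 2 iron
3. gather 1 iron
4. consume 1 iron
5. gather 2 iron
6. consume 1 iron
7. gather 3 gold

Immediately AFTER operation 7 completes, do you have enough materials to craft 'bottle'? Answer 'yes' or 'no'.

Answer: no

Derivation:
After 1 (gather 3 iron): iron=3
After 2 (consume 2 iron): iron=1
After 3 (gather 1 iron): iron=2
After 4 (consume 1 iron): iron=1
After 5 (gather 2 iron): iron=3
After 6 (consume 1 iron): iron=2
After 7 (gather 3 gold): gold=3 iron=2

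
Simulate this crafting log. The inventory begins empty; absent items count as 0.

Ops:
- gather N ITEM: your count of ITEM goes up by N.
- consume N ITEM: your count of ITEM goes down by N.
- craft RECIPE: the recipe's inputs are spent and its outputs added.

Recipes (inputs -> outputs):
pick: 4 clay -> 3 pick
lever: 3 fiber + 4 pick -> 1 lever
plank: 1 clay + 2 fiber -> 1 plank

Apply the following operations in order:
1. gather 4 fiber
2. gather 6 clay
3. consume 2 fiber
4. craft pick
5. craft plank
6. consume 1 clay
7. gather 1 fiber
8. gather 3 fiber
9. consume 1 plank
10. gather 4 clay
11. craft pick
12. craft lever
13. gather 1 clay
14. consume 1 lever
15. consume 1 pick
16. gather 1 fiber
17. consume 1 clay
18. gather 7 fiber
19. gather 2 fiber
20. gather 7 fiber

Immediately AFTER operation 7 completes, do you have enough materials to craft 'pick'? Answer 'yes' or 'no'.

Answer: no

Derivation:
After 1 (gather 4 fiber): fiber=4
After 2 (gather 6 clay): clay=6 fiber=4
After 3 (consume 2 fiber): clay=6 fiber=2
After 4 (craft pick): clay=2 fiber=2 pick=3
After 5 (craft plank): clay=1 pick=3 plank=1
After 6 (consume 1 clay): pick=3 plank=1
After 7 (gather 1 fiber): fiber=1 pick=3 plank=1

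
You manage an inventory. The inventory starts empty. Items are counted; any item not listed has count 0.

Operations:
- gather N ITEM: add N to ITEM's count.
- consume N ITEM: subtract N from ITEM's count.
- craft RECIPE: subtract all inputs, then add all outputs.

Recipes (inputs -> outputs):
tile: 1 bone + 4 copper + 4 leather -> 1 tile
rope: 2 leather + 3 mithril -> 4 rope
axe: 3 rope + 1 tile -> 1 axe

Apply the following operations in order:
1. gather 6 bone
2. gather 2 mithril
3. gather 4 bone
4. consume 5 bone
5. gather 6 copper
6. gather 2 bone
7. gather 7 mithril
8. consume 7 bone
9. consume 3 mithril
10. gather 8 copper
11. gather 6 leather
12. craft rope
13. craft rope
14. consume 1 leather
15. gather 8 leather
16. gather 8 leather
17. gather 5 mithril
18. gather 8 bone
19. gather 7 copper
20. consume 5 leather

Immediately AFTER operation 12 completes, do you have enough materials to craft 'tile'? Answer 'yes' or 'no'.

Answer: no

Derivation:
After 1 (gather 6 bone): bone=6
After 2 (gather 2 mithril): bone=6 mithril=2
After 3 (gather 4 bone): bone=10 mithril=2
After 4 (consume 5 bone): bone=5 mithril=2
After 5 (gather 6 copper): bone=5 copper=6 mithril=2
After 6 (gather 2 bone): bone=7 copper=6 mithril=2
After 7 (gather 7 mithril): bone=7 copper=6 mithril=9
After 8 (consume 7 bone): copper=6 mithril=9
After 9 (consume 3 mithril): copper=6 mithril=6
After 10 (gather 8 copper): copper=14 mithril=6
After 11 (gather 6 leather): copper=14 leather=6 mithril=6
After 12 (craft rope): copper=14 leather=4 mithril=3 rope=4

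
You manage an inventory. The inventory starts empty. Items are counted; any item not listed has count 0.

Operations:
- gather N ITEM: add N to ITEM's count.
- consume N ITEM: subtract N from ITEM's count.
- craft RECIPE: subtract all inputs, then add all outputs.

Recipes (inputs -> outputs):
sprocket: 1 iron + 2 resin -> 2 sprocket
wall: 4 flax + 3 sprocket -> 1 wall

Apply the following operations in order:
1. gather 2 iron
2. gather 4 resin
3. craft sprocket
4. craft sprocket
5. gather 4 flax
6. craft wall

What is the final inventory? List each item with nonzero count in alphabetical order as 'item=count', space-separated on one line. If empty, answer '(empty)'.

After 1 (gather 2 iron): iron=2
After 2 (gather 4 resin): iron=2 resin=4
After 3 (craft sprocket): iron=1 resin=2 sprocket=2
After 4 (craft sprocket): sprocket=4
After 5 (gather 4 flax): flax=4 sprocket=4
After 6 (craft wall): sprocket=1 wall=1

Answer: sprocket=1 wall=1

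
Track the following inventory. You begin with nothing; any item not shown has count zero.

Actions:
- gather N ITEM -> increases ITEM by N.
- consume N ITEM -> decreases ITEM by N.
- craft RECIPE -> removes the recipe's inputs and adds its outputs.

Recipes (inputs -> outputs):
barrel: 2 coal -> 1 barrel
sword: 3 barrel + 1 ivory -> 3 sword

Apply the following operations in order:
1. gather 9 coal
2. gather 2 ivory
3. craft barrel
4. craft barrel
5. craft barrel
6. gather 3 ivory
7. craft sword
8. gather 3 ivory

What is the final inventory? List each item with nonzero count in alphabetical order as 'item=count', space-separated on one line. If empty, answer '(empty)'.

After 1 (gather 9 coal): coal=9
After 2 (gather 2 ivory): coal=9 ivory=2
After 3 (craft barrel): barrel=1 coal=7 ivory=2
After 4 (craft barrel): barrel=2 coal=5 ivory=2
After 5 (craft barrel): barrel=3 coal=3 ivory=2
After 6 (gather 3 ivory): barrel=3 coal=3 ivory=5
After 7 (craft sword): coal=3 ivory=4 sword=3
After 8 (gather 3 ivory): coal=3 ivory=7 sword=3

Answer: coal=3 ivory=7 sword=3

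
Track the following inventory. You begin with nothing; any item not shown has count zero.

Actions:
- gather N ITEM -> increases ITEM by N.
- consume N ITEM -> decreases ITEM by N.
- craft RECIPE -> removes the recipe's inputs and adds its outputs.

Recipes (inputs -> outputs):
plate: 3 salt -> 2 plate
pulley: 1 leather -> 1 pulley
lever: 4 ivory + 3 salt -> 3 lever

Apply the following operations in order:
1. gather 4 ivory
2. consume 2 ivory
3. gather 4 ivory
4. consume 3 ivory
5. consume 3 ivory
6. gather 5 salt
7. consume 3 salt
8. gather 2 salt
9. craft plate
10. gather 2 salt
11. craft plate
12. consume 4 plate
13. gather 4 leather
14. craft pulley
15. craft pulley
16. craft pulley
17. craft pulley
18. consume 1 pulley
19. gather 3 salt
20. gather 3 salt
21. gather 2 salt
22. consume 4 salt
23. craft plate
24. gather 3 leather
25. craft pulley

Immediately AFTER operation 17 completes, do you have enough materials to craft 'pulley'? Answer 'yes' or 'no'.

Answer: no

Derivation:
After 1 (gather 4 ivory): ivory=4
After 2 (consume 2 ivory): ivory=2
After 3 (gather 4 ivory): ivory=6
After 4 (consume 3 ivory): ivory=3
After 5 (consume 3 ivory): (empty)
After 6 (gather 5 salt): salt=5
After 7 (consume 3 salt): salt=2
After 8 (gather 2 salt): salt=4
After 9 (craft plate): plate=2 salt=1
After 10 (gather 2 salt): plate=2 salt=3
After 11 (craft plate): plate=4
After 12 (consume 4 plate): (empty)
After 13 (gather 4 leather): leather=4
After 14 (craft pulley): leather=3 pulley=1
After 15 (craft pulley): leather=2 pulley=2
After 16 (craft pulley): leather=1 pulley=3
After 17 (craft pulley): pulley=4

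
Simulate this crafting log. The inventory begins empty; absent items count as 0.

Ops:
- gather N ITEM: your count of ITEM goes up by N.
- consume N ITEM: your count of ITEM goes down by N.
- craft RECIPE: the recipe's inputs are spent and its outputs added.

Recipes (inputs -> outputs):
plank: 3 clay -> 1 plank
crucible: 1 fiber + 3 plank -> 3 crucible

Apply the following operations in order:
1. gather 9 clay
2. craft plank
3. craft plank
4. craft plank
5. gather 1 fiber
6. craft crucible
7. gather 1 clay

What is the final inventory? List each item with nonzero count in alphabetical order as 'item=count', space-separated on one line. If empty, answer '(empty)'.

Answer: clay=1 crucible=3

Derivation:
After 1 (gather 9 clay): clay=9
After 2 (craft plank): clay=6 plank=1
After 3 (craft plank): clay=3 plank=2
After 4 (craft plank): plank=3
After 5 (gather 1 fiber): fiber=1 plank=3
After 6 (craft crucible): crucible=3
After 7 (gather 1 clay): clay=1 crucible=3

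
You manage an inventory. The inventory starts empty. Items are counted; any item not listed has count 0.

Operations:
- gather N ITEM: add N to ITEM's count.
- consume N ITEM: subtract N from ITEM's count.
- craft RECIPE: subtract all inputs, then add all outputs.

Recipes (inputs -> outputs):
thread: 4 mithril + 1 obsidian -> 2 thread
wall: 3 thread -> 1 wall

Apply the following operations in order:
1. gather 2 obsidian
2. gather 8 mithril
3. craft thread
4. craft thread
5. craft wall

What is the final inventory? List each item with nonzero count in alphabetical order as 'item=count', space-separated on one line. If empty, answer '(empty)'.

Answer: thread=1 wall=1

Derivation:
After 1 (gather 2 obsidian): obsidian=2
After 2 (gather 8 mithril): mithril=8 obsidian=2
After 3 (craft thread): mithril=4 obsidian=1 thread=2
After 4 (craft thread): thread=4
After 5 (craft wall): thread=1 wall=1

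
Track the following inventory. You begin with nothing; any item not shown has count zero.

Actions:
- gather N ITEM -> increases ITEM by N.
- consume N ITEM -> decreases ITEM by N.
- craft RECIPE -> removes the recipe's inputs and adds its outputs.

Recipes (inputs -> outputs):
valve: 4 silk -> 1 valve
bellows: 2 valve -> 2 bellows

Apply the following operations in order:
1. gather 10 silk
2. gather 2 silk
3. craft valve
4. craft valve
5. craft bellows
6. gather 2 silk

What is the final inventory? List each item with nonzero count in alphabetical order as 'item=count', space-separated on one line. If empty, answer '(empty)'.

Answer: bellows=2 silk=6

Derivation:
After 1 (gather 10 silk): silk=10
After 2 (gather 2 silk): silk=12
After 3 (craft valve): silk=8 valve=1
After 4 (craft valve): silk=4 valve=2
After 5 (craft bellows): bellows=2 silk=4
After 6 (gather 2 silk): bellows=2 silk=6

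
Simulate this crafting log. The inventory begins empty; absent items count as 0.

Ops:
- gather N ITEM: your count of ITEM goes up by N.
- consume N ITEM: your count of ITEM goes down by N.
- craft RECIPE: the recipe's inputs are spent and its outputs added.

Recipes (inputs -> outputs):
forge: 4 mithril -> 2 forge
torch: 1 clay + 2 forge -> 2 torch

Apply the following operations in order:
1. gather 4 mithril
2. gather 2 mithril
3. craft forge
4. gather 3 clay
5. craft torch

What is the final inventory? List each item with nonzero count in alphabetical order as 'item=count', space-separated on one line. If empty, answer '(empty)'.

After 1 (gather 4 mithril): mithril=4
After 2 (gather 2 mithril): mithril=6
After 3 (craft forge): forge=2 mithril=2
After 4 (gather 3 clay): clay=3 forge=2 mithril=2
After 5 (craft torch): clay=2 mithril=2 torch=2

Answer: clay=2 mithril=2 torch=2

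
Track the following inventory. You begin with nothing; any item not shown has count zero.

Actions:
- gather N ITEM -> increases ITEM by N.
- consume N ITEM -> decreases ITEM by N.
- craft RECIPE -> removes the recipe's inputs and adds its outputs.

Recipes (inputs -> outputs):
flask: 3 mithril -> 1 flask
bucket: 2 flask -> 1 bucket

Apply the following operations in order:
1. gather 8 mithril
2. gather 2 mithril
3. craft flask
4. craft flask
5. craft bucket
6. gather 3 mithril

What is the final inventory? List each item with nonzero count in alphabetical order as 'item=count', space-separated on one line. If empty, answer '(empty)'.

Answer: bucket=1 mithril=7

Derivation:
After 1 (gather 8 mithril): mithril=8
After 2 (gather 2 mithril): mithril=10
After 3 (craft flask): flask=1 mithril=7
After 4 (craft flask): flask=2 mithril=4
After 5 (craft bucket): bucket=1 mithril=4
After 6 (gather 3 mithril): bucket=1 mithril=7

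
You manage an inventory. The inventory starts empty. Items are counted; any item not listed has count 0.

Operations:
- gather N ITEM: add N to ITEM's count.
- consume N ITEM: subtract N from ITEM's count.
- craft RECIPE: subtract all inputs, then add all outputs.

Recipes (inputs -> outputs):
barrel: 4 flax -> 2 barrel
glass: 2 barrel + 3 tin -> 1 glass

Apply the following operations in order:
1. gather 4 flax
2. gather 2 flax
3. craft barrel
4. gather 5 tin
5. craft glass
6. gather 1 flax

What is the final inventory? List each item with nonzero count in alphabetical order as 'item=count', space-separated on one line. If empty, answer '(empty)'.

After 1 (gather 4 flax): flax=4
After 2 (gather 2 flax): flax=6
After 3 (craft barrel): barrel=2 flax=2
After 4 (gather 5 tin): barrel=2 flax=2 tin=5
After 5 (craft glass): flax=2 glass=1 tin=2
After 6 (gather 1 flax): flax=3 glass=1 tin=2

Answer: flax=3 glass=1 tin=2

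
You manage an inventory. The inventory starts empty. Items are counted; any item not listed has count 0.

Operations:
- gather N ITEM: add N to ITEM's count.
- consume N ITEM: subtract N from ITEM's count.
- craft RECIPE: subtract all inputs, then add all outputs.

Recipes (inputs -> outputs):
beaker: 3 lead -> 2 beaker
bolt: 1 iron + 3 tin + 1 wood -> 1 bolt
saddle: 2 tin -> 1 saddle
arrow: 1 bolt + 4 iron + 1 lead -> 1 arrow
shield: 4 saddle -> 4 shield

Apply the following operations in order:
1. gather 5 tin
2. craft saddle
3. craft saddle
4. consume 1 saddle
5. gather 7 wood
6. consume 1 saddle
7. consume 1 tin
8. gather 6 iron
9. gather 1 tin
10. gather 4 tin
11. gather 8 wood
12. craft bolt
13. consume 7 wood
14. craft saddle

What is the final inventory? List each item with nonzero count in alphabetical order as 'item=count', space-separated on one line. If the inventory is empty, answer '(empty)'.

Answer: bolt=1 iron=5 saddle=1 wood=7

Derivation:
After 1 (gather 5 tin): tin=5
After 2 (craft saddle): saddle=1 tin=3
After 3 (craft saddle): saddle=2 tin=1
After 4 (consume 1 saddle): saddle=1 tin=1
After 5 (gather 7 wood): saddle=1 tin=1 wood=7
After 6 (consume 1 saddle): tin=1 wood=7
After 7 (consume 1 tin): wood=7
After 8 (gather 6 iron): iron=6 wood=7
After 9 (gather 1 tin): iron=6 tin=1 wood=7
After 10 (gather 4 tin): iron=6 tin=5 wood=7
After 11 (gather 8 wood): iron=6 tin=5 wood=15
After 12 (craft bolt): bolt=1 iron=5 tin=2 wood=14
After 13 (consume 7 wood): bolt=1 iron=5 tin=2 wood=7
After 14 (craft saddle): bolt=1 iron=5 saddle=1 wood=7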